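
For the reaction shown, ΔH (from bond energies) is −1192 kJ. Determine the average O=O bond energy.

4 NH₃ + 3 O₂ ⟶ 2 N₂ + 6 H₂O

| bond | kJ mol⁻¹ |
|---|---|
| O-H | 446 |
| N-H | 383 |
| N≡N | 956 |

Let D be the O=O bond energy.
Σ(broken) = 12×383 + 3×D = 4596 + 3D
Σ(formed) = 2×956 + 12×446 = 7264
ΔH = Σ(broken) − Σ(formed) = (4596 + 3D) − (7264) = −2668 + 3D
Setting this equal to −1192 kJ gives 3D = 1476, so D = 492 kJ/mol.

D(O=O) ≈ 492 kJ/mol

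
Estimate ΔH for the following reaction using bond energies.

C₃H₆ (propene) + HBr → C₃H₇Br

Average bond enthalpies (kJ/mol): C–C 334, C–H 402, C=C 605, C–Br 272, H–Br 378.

Bonds broken (reactants):
  C–C: 1 × 334 = 334
  C–H: 6 × 402 = 2412
  C=C: 1 × 605 = 605
  H–Br: 1 × 378 = 378
  Σ(broken) = 3729 kJ
Bonds formed (products):
  C–Br: 1 × 272 = 272
  C–C: 2 × 334 = 668
  C–H: 7 × 402 = 2814
  Σ(formed) = 3754 kJ
ΔH = Σ(broken) − Σ(formed) = 3729 − 3754 = −25 kJ

ΔH ≈ −25 kJ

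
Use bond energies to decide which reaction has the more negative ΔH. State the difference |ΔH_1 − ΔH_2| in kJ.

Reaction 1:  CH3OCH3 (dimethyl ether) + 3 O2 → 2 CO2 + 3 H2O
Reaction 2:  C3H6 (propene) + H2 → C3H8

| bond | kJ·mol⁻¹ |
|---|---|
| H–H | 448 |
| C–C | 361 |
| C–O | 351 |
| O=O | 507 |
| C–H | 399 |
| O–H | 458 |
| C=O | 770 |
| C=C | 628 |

Reaction 1:
  Bonds broken (reactants):
    C–H: 6 × 399 = 2394
    C–O: 2 × 351 = 702
    O=O: 3 × 507 = 1521
    Σ(broken) = 4617 kJ
  Bonds formed (products):
    C=O: 4 × 770 = 3080
    O–H: 6 × 458 = 2748
    Σ(formed) = 5828 kJ
  ΔH_1 = 4617 − 5828 = −1211 kJ
Reaction 2:
  Bonds broken (reactants):
    C–C: 1 × 361 = 361
    C–H: 6 × 399 = 2394
    C=C: 1 × 628 = 628
    H–H: 1 × 448 = 448
    Σ(broken) = 3831 kJ
  Bonds formed (products):
    C–C: 2 × 361 = 722
    C–H: 8 × 399 = 3192
    Σ(formed) = 3914 kJ
  ΔH_2 = 3831 − 3914 = −83 kJ
ΔH_1 − ΔH_2 = −1128 kJ, so reaction 1 has the more negative ΔH; |ΔH_1 − ΔH_2| = 1128 kJ.

Reaction 1, by 1128 kJ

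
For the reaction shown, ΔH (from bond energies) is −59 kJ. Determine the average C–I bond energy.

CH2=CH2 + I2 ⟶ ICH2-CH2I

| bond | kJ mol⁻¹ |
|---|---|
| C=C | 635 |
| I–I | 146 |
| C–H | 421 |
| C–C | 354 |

D(C–I) ≈ 243 kJ/mol

Let D be the C–I bond energy.
Σ(broken) = 4×421 + 1×635 + 1×146 = 2465
Σ(formed) = 1×354 + 4×421 + 2×D = 2038 + 2D
ΔH = Σ(broken) − Σ(formed) = (2465) − (2038 + 2D) = +427 − 2D
Setting this equal to −59 kJ gives 2D = 486, so D = 243 kJ/mol.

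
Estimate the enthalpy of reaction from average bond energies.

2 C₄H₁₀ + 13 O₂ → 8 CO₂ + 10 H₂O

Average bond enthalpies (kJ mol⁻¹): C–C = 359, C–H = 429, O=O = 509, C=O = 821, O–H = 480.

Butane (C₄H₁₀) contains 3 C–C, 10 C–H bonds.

Bonds broken (reactants):
  C–C: 6 × 359 = 2154
  C–H: 20 × 429 = 8580
  O=O: 13 × 509 = 6617
  Σ(broken) = 17351 kJ
Bonds formed (products):
  C=O: 16 × 821 = 13136
  O–H: 20 × 480 = 9600
  Σ(formed) = 22736 kJ
ΔH = Σ(broken) − Σ(formed) = 17351 − 22736 = −5385 kJ

ΔH ≈ −5385 kJ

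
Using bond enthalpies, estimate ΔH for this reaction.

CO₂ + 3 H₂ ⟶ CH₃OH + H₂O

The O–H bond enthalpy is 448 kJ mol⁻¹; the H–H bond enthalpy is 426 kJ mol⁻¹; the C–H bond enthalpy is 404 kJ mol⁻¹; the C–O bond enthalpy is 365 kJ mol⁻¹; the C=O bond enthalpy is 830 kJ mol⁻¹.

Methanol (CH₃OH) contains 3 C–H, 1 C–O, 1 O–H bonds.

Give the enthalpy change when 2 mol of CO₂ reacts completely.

ΔH = +34 kJ

Bonds broken (reactants):
  C=O: 2 × 830 = 1660
  H–H: 3 × 426 = 1278
  Σ(broken) = 2938 kJ
Bonds formed (products):
  C–H: 3 × 404 = 1212
  C–O: 1 × 365 = 365
  O–H: 3 × 448 = 1344
  Σ(formed) = 2921 kJ
ΔH = Σ(broken) − Σ(formed) = 2938 − 2921 = +17 kJ
For 2× the reaction as written: 2 × (+17) = +34 kJ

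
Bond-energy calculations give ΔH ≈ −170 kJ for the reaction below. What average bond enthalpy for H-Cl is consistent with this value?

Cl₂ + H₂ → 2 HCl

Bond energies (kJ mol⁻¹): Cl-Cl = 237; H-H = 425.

D(H-Cl) ≈ 416 kJ/mol

Let D be the H-Cl bond energy.
Σ(broken) = 1×237 + 1×425 = 662
Σ(formed) = 2×D = 2D
ΔH = Σ(broken) − Σ(formed) = (662) − (2D) = +662 − 2D
Setting this equal to −170 kJ gives 2D = 832, so D = 416 kJ/mol.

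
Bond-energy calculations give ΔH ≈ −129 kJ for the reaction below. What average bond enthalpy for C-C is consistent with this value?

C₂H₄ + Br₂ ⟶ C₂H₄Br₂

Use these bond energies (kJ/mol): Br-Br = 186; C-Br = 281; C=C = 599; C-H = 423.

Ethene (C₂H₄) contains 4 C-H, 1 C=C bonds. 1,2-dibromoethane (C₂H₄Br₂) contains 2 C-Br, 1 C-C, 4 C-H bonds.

D(C-C) ≈ 352 kJ/mol

Let D be the C-C bond energy.
Σ(broken) = 1×186 + 4×423 + 1×599 = 2477
Σ(formed) = 2×281 + 1×D + 4×423 = 2254 + D
ΔH = Σ(broken) − Σ(formed) = (2477) − (2254 + D) = +223 − D
Setting this equal to −129 kJ gives D = 352 kJ/mol.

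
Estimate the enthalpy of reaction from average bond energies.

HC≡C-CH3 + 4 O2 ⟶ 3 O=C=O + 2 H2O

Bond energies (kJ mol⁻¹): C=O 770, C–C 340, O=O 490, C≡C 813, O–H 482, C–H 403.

ΔH ≈ −1823 kJ

Bonds broken (reactants):
  C≡C: 1 × 813 = 813
  C–C: 1 × 340 = 340
  C–H: 4 × 403 = 1612
  O=O: 4 × 490 = 1960
  Σ(broken) = 4725 kJ
Bonds formed (products):
  C=O: 6 × 770 = 4620
  O–H: 4 × 482 = 1928
  Σ(formed) = 6548 kJ
ΔH = Σ(broken) − Σ(formed) = 4725 − 6548 = −1823 kJ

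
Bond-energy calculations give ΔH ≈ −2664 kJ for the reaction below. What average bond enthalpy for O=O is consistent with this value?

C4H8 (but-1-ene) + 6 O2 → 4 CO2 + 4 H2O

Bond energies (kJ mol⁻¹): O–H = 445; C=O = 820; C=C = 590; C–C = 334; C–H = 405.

D(O=O) ≈ 493 kJ/mol

Let D be the O=O bond energy.
Σ(broken) = 2×334 + 8×405 + 1×590 + 6×D = 4498 + 6D
Σ(formed) = 8×820 + 8×445 = 10120
ΔH = Σ(broken) − Σ(formed) = (4498 + 6D) − (10120) = −5622 + 6D
Setting this equal to −2664 kJ gives 6D = 2958, so D = 493 kJ/mol.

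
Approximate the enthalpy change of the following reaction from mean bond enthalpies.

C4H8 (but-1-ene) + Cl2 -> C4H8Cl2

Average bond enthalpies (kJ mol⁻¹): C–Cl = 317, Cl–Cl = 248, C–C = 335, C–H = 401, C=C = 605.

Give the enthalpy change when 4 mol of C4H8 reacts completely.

ΔH = −464 kJ

Bonds broken (reactants):
  C–C: 2 × 335 = 670
  C–H: 8 × 401 = 3208
  C=C: 1 × 605 = 605
  Cl–Cl: 1 × 248 = 248
  Σ(broken) = 4731 kJ
Bonds formed (products):
  C–C: 3 × 335 = 1005
  C–Cl: 2 × 317 = 634
  C–H: 8 × 401 = 3208
  Σ(formed) = 4847 kJ
ΔH = Σ(broken) − Σ(formed) = 4731 − 4847 = −116 kJ
For 4× the reaction as written: 4 × (−116) = −464 kJ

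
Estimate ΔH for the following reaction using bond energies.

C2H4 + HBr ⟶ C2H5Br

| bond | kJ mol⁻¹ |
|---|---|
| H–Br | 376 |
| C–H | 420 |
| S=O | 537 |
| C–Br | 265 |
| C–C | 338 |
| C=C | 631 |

Bonds broken (reactants):
  C–H: 4 × 420 = 1680
  C=C: 1 × 631 = 631
  H–Br: 1 × 376 = 376
  Σ(broken) = 2687 kJ
Bonds formed (products):
  C–Br: 1 × 265 = 265
  C–C: 1 × 338 = 338
  C–H: 5 × 420 = 2100
  Σ(formed) = 2703 kJ
ΔH = Σ(broken) − Σ(formed) = 2687 − 2703 = −16 kJ

ΔH ≈ −16 kJ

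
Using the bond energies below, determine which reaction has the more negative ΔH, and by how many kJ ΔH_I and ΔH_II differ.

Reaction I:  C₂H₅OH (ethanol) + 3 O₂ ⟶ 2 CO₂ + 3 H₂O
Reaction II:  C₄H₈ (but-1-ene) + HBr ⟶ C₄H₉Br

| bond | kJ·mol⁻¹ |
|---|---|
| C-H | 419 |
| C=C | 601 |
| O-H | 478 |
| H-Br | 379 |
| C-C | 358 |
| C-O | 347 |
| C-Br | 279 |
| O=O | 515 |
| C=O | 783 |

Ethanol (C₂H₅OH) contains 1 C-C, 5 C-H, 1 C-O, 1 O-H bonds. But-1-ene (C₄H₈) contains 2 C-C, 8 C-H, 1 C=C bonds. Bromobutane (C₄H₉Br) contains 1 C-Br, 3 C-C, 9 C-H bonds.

Reaction I, by 1101 kJ

Reaction I:
  Bonds broken (reactants):
    C-C: 1 × 358 = 358
    C-H: 5 × 419 = 2095
    C-O: 1 × 347 = 347
    O-H: 1 × 478 = 478
    O=O: 3 × 515 = 1545
    Σ(broken) = 4823 kJ
  Bonds formed (products):
    C=O: 4 × 783 = 3132
    O-H: 6 × 478 = 2868
    Σ(formed) = 6000 kJ
  ΔH_I = 4823 − 6000 = −1177 kJ
Reaction II:
  Bonds broken (reactants):
    C-C: 2 × 358 = 716
    C-H: 8 × 419 = 3352
    C=C: 1 × 601 = 601
    H-Br: 1 × 379 = 379
    Σ(broken) = 5048 kJ
  Bonds formed (products):
    C-Br: 1 × 279 = 279
    C-C: 3 × 358 = 1074
    C-H: 9 × 419 = 3771
    Σ(formed) = 5124 kJ
  ΔH_II = 5048 − 5124 = −76 kJ
ΔH_I − ΔH_II = −1101 kJ, so reaction I has the more negative ΔH; |ΔH_I − ΔH_II| = 1101 kJ.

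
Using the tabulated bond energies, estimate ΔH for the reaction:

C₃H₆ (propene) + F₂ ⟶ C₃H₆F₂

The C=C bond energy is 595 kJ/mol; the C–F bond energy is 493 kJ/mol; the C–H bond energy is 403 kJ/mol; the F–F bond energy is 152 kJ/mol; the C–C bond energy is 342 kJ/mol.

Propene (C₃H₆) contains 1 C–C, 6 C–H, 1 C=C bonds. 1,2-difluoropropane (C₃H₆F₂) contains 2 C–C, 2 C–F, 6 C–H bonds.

Bonds broken (reactants):
  C–C: 1 × 342 = 342
  C–H: 6 × 403 = 2418
  C=C: 1 × 595 = 595
  F–F: 1 × 152 = 152
  Σ(broken) = 3507 kJ
Bonds formed (products):
  C–C: 2 × 342 = 684
  C–F: 2 × 493 = 986
  C–H: 6 × 403 = 2418
  Σ(formed) = 4088 kJ
ΔH = Σ(broken) − Σ(formed) = 3507 − 4088 = −581 kJ

ΔH ≈ −581 kJ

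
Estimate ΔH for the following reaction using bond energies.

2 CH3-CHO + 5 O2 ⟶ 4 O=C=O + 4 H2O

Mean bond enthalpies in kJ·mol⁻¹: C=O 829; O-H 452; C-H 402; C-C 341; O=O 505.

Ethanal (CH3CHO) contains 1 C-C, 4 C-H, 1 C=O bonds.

Bonds broken (reactants):
  C-C: 2 × 341 = 682
  C-H: 8 × 402 = 3216
  C=O: 2 × 829 = 1658
  O=O: 5 × 505 = 2525
  Σ(broken) = 8081 kJ
Bonds formed (products):
  C=O: 8 × 829 = 6632
  O-H: 8 × 452 = 3616
  Σ(formed) = 10248 kJ
ΔH = Σ(broken) − Σ(formed) = 8081 − 10248 = −2167 kJ

ΔH ≈ −2167 kJ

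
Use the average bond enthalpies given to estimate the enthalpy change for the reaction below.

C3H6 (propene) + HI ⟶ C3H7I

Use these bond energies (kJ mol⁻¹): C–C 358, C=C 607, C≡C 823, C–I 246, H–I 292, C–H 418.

Bonds broken (reactants):
  C–C: 1 × 358 = 358
  C–H: 6 × 418 = 2508
  C=C: 1 × 607 = 607
  H–I: 1 × 292 = 292
  Σ(broken) = 3765 kJ
Bonds formed (products):
  C–C: 2 × 358 = 716
  C–H: 7 × 418 = 2926
  C–I: 1 × 246 = 246
  Σ(formed) = 3888 kJ
ΔH = Σ(broken) − Σ(formed) = 3765 − 3888 = −123 kJ

ΔH ≈ −123 kJ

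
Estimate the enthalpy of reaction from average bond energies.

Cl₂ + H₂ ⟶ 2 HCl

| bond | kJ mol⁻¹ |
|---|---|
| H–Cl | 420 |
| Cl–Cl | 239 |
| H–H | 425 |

ΔH ≈ −176 kJ

Bonds broken (reactants):
  Cl–Cl: 1 × 239 = 239
  H–H: 1 × 425 = 425
  Σ(broken) = 664 kJ
Bonds formed (products):
  H–Cl: 2 × 420 = 840
  Σ(formed) = 840 kJ
ΔH = Σ(broken) − Σ(formed) = 664 − 840 = −176 kJ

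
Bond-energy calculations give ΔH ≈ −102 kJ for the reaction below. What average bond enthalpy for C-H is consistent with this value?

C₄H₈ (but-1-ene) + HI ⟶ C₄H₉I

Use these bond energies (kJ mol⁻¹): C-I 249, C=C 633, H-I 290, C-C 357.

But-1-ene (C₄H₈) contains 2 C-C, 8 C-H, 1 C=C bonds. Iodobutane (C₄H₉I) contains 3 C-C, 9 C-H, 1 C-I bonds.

Let D be the C-H bond energy.
Σ(broken) = 2×357 + 8×D + 1×633 + 1×290 = 1637 + 8D
Σ(formed) = 3×357 + 9×D + 1×249 = 1320 + 9D
ΔH = Σ(broken) − Σ(formed) = (1637 + 8D) − (1320 + 9D) = +317 − D
Setting this equal to −102 kJ gives D = 419 kJ/mol.

D(C-H) ≈ 419 kJ/mol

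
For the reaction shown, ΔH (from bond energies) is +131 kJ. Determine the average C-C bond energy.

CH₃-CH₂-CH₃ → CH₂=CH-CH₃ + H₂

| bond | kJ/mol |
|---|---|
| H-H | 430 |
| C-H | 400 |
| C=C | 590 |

D(C-C) ≈ 351 kJ/mol

Let D be the C-C bond energy.
Σ(broken) = 2×D + 8×400 = 3200 + 2D
Σ(formed) = 1×D + 6×400 + 1×590 + 1×430 = 3420 + D
ΔH = Σ(broken) − Σ(formed) = (3200 + 2D) − (3420 + D) = −220 + D
Setting this equal to +131 kJ gives D = 351 kJ/mol.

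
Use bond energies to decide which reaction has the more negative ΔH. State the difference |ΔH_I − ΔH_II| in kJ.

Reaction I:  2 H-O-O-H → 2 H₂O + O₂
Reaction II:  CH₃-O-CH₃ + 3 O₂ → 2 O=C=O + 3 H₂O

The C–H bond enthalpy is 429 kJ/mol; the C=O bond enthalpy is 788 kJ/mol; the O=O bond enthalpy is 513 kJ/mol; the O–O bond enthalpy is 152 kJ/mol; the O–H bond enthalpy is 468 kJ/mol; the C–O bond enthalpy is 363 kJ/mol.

Reaction II, by 912 kJ

Reaction I:
  Bonds broken (reactants):
    O–H: 4 × 468 = 1872
    O–O: 2 × 152 = 304
    Σ(broken) = 2176 kJ
  Bonds formed (products):
    O–H: 4 × 468 = 1872
    O=O: 1 × 513 = 513
    Σ(formed) = 2385 kJ
  ΔH_I = 2176 − 2385 = −209 kJ
Reaction II:
  Bonds broken (reactants):
    C–H: 6 × 429 = 2574
    C–O: 2 × 363 = 726
    O=O: 3 × 513 = 1539
    Σ(broken) = 4839 kJ
  Bonds formed (products):
    C=O: 4 × 788 = 3152
    O–H: 6 × 468 = 2808
    Σ(formed) = 5960 kJ
  ΔH_II = 4839 − 5960 = −1121 kJ
ΔH_I − ΔH_II = +912 kJ, so reaction II has the more negative ΔH; |ΔH_I − ΔH_II| = 912 kJ.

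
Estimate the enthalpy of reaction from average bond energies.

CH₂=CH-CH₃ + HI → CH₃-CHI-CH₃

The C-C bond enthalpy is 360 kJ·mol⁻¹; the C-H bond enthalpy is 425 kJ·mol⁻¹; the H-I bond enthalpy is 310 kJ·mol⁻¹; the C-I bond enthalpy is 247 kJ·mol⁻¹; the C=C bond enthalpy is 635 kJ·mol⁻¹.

ΔH ≈ −87 kJ

Bonds broken (reactants):
  C-C: 1 × 360 = 360
  C-H: 6 × 425 = 2550
  C=C: 1 × 635 = 635
  H-I: 1 × 310 = 310
  Σ(broken) = 3855 kJ
Bonds formed (products):
  C-C: 2 × 360 = 720
  C-H: 7 × 425 = 2975
  C-I: 1 × 247 = 247
  Σ(formed) = 3942 kJ
ΔH = Σ(broken) − Σ(formed) = 3855 − 3942 = −87 kJ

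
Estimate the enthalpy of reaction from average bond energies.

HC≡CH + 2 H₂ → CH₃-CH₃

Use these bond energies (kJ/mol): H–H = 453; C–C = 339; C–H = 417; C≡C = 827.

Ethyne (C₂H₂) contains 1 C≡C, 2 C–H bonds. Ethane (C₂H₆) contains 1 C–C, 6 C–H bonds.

Bonds broken (reactants):
  C≡C: 1 × 827 = 827
  C–H: 2 × 417 = 834
  H–H: 2 × 453 = 906
  Σ(broken) = 2567 kJ
Bonds formed (products):
  C–C: 1 × 339 = 339
  C–H: 6 × 417 = 2502
  Σ(formed) = 2841 kJ
ΔH = Σ(broken) − Σ(formed) = 2567 − 2841 = −274 kJ

ΔH ≈ −274 kJ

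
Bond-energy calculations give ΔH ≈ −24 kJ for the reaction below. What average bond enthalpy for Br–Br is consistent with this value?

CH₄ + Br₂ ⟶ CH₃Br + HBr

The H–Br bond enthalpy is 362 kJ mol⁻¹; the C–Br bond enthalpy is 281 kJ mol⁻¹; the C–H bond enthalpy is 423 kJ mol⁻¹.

D(Br–Br) ≈ 196 kJ/mol

Let D be the Br–Br bond energy.
Σ(broken) = 1×D + 4×423 = 1692 + D
Σ(formed) = 1×281 + 3×423 + 1×362 = 1912
ΔH = Σ(broken) − Σ(formed) = (1692 + D) − (1912) = −220 + D
Setting this equal to −24 kJ gives D = 196 kJ/mol.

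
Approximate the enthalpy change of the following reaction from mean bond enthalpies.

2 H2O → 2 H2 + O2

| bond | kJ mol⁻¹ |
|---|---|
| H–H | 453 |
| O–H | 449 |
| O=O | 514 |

Bonds broken (reactants):
  O–H: 4 × 449 = 1796
  Σ(broken) = 1796 kJ
Bonds formed (products):
  H–H: 2 × 453 = 906
  O=O: 1 × 514 = 514
  Σ(formed) = 1420 kJ
ΔH = Σ(broken) − Σ(formed) = 1796 − 1420 = +376 kJ

ΔH ≈ +376 kJ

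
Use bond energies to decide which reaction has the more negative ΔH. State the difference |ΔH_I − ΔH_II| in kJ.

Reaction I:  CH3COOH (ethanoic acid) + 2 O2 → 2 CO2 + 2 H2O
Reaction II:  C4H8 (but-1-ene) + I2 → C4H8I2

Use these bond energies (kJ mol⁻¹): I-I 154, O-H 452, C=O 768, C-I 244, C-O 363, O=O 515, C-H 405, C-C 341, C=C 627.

Reaction I:
  Bonds broken (reactants):
    C-C: 1 × 341 = 341
    C-H: 3 × 405 = 1215
    C-O: 1 × 363 = 363
    C=O: 1 × 768 = 768
    O-H: 1 × 452 = 452
    O=O: 2 × 515 = 1030
    Σ(broken) = 4169 kJ
  Bonds formed (products):
    C=O: 4 × 768 = 3072
    O-H: 4 × 452 = 1808
    Σ(formed) = 4880 kJ
  ΔH_I = 4169 − 4880 = −711 kJ
Reaction II:
  Bonds broken (reactants):
    C-C: 2 × 341 = 682
    C-H: 8 × 405 = 3240
    C=C: 1 × 627 = 627
    I-I: 1 × 154 = 154
    Σ(broken) = 4703 kJ
  Bonds formed (products):
    C-C: 3 × 341 = 1023
    C-H: 8 × 405 = 3240
    C-I: 2 × 244 = 488
    Σ(formed) = 4751 kJ
  ΔH_II = 4703 − 4751 = −48 kJ
ΔH_I − ΔH_II = −663 kJ, so reaction I has the more negative ΔH; |ΔH_I − ΔH_II| = 663 kJ.

Reaction I, by 663 kJ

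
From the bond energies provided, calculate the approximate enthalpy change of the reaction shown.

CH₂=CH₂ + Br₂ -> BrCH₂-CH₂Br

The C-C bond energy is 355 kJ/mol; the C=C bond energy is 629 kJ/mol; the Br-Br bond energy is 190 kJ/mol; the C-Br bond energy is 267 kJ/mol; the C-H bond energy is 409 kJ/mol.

Bonds broken (reactants):
  Br-Br: 1 × 190 = 190
  C-H: 4 × 409 = 1636
  C=C: 1 × 629 = 629
  Σ(broken) = 2455 kJ
Bonds formed (products):
  C-Br: 2 × 267 = 534
  C-C: 1 × 355 = 355
  C-H: 4 × 409 = 1636
  Σ(formed) = 2525 kJ
ΔH = Σ(broken) − Σ(formed) = 2455 − 2525 = −70 kJ

ΔH ≈ −70 kJ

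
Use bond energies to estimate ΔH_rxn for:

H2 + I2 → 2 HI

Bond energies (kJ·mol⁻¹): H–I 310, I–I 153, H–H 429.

ΔH ≈ −38 kJ

Bonds broken (reactants):
  H–H: 1 × 429 = 429
  I–I: 1 × 153 = 153
  Σ(broken) = 582 kJ
Bonds formed (products):
  H–I: 2 × 310 = 620
  Σ(formed) = 620 kJ
ΔH = Σ(broken) − Σ(formed) = 582 − 620 = −38 kJ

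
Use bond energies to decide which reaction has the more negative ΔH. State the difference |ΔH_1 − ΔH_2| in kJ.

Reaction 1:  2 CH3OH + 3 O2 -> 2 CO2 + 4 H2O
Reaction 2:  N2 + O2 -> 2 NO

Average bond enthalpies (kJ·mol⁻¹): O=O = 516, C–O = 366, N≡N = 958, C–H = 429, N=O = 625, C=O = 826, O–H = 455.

Reaction 1:
  Bonds broken (reactants):
    C–H: 6 × 429 = 2574
    C–O: 2 × 366 = 732
    O–H: 2 × 455 = 910
    O=O: 3 × 516 = 1548
    Σ(broken) = 5764 kJ
  Bonds formed (products):
    C=O: 4 × 826 = 3304
    O–H: 8 × 455 = 3640
    Σ(formed) = 6944 kJ
  ΔH_1 = 5764 − 6944 = −1180 kJ
Reaction 2:
  Bonds broken (reactants):
    N≡N: 1 × 958 = 958
    O=O: 1 × 516 = 516
    Σ(broken) = 1474 kJ
  Bonds formed (products):
    N=O: 2 × 625 = 1250
    Σ(formed) = 1250 kJ
  ΔH_2 = 1474 − 1250 = +224 kJ
ΔH_1 − ΔH_2 = −1404 kJ, so reaction 1 has the more negative ΔH; |ΔH_1 − ΔH_2| = 1404 kJ.

Reaction 1, by 1404 kJ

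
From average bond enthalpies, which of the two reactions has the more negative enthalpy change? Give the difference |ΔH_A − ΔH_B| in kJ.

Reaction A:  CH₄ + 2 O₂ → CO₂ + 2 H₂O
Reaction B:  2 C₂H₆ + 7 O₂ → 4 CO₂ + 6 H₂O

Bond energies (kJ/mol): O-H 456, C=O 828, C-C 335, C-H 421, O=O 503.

Reaction A:
  Bonds broken (reactants):
    C-H: 4 × 421 = 1684
    O=O: 2 × 503 = 1006
    Σ(broken) = 2690 kJ
  Bonds formed (products):
    C=O: 2 × 828 = 1656
    O-H: 4 × 456 = 1824
    Σ(formed) = 3480 kJ
  ΔH_A = 2690 − 3480 = −790 kJ
Reaction B:
  Bonds broken (reactants):
    C-C: 2 × 335 = 670
    C-H: 12 × 421 = 5052
    O=O: 7 × 503 = 3521
    Σ(broken) = 9243 kJ
  Bonds formed (products):
    C=O: 8 × 828 = 6624
    O-H: 12 × 456 = 5472
    Σ(formed) = 12096 kJ
  ΔH_B = 9243 − 12096 = −2853 kJ
ΔH_A − ΔH_B = +2063 kJ, so reaction B has the more negative ΔH; |ΔH_A − ΔH_B| = 2063 kJ.

Reaction B, by 2063 kJ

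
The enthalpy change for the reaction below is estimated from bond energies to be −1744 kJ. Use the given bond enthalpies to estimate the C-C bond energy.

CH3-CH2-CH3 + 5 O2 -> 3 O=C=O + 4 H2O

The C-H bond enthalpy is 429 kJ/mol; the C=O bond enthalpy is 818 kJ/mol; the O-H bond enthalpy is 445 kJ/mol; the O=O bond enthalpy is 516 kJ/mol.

D(C-C) ≈ 356 kJ/mol

Let D be the C-C bond energy.
Σ(broken) = 2×D + 8×429 + 5×516 = 6012 + 2D
Σ(formed) = 6×818 + 8×445 = 8468
ΔH = Σ(broken) − Σ(formed) = (6012 + 2D) − (8468) = −2456 + 2D
Setting this equal to −1744 kJ gives 2D = 712, so D = 356 kJ/mol.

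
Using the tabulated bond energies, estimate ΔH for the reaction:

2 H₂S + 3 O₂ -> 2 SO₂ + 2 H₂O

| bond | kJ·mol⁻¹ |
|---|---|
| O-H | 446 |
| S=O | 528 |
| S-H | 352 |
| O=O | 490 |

ΔH ≈ −1018 kJ

Bonds broken (reactants):
  O=O: 3 × 490 = 1470
  S-H: 4 × 352 = 1408
  Σ(broken) = 2878 kJ
Bonds formed (products):
  O-H: 4 × 446 = 1784
  S=O: 4 × 528 = 2112
  Σ(formed) = 3896 kJ
ΔH = Σ(broken) − Σ(formed) = 2878 − 3896 = −1018 kJ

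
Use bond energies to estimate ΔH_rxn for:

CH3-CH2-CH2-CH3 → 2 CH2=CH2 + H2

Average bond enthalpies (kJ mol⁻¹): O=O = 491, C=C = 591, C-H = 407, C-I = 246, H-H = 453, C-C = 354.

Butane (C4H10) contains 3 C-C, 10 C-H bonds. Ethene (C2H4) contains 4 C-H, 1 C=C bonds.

ΔH ≈ +241 kJ

Bonds broken (reactants):
  C-C: 3 × 354 = 1062
  C-H: 10 × 407 = 4070
  Σ(broken) = 5132 kJ
Bonds formed (products):
  C-H: 8 × 407 = 3256
  C=C: 2 × 591 = 1182
  H-H: 1 × 453 = 453
  Σ(formed) = 4891 kJ
ΔH = Σ(broken) − Σ(formed) = 5132 − 4891 = +241 kJ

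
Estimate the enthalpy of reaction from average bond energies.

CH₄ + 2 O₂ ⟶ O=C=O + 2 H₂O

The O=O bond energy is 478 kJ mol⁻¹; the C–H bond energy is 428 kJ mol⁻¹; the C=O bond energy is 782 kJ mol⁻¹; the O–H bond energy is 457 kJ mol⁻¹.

Bonds broken (reactants):
  C–H: 4 × 428 = 1712
  O=O: 2 × 478 = 956
  Σ(broken) = 2668 kJ
Bonds formed (products):
  C=O: 2 × 782 = 1564
  O–H: 4 × 457 = 1828
  Σ(formed) = 3392 kJ
ΔH = Σ(broken) − Σ(formed) = 2668 − 3392 = −724 kJ

ΔH ≈ −724 kJ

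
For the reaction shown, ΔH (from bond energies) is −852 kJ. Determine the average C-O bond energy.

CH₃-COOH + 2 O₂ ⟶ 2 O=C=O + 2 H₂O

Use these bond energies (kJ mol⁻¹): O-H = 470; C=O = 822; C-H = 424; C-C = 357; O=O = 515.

D(C-O) ≈ 365 kJ/mol

Let D be the C-O bond energy.
Σ(broken) = 1×357 + 3×424 + 1×D + 1×822 + 1×470 + 2×515 = 3951 + D
Σ(formed) = 4×822 + 4×470 = 5168
ΔH = Σ(broken) − Σ(formed) = (3951 + D) − (5168) = −1217 + D
Setting this equal to −852 kJ gives D = 365 kJ/mol.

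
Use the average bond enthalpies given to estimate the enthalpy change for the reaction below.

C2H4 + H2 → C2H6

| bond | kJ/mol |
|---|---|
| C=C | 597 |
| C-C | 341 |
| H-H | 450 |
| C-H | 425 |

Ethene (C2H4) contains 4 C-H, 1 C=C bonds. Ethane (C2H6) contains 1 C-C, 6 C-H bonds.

Bonds broken (reactants):
  C-H: 4 × 425 = 1700
  C=C: 1 × 597 = 597
  H-H: 1 × 450 = 450
  Σ(broken) = 2747 kJ
Bonds formed (products):
  C-C: 1 × 341 = 341
  C-H: 6 × 425 = 2550
  Σ(formed) = 2891 kJ
ΔH = Σ(broken) − Σ(formed) = 2747 − 2891 = −144 kJ

ΔH ≈ −144 kJ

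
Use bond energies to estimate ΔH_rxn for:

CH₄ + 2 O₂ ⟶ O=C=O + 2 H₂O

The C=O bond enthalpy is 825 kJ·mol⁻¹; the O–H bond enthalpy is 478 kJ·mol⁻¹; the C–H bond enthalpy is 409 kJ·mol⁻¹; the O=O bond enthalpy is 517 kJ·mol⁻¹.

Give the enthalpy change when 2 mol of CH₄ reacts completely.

Bonds broken (reactants):
  C–H: 4 × 409 = 1636
  O=O: 2 × 517 = 1034
  Σ(broken) = 2670 kJ
Bonds formed (products):
  C=O: 2 × 825 = 1650
  O–H: 4 × 478 = 1912
  Σ(formed) = 3562 kJ
ΔH = Σ(broken) − Σ(formed) = 2670 − 3562 = −892 kJ
For 2× the reaction as written: 2 × (−892) = −1784 kJ

ΔH = −1784 kJ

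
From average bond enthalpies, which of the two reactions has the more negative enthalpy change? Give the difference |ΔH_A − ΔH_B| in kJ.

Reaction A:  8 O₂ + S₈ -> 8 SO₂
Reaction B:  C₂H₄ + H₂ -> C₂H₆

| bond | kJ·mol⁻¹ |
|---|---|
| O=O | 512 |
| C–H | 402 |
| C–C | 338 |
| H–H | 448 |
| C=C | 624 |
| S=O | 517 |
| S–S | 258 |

Reaction A, by 2042 kJ

Reaction A:
  Bonds broken (reactants):
    O=O: 8 × 512 = 4096
    S–S: 8 × 258 = 2064
    Σ(broken) = 6160 kJ
  Bonds formed (products):
    S=O: 16 × 517 = 8272
    Σ(formed) = 8272 kJ
  ΔH_A = 6160 − 8272 = −2112 kJ
Reaction B:
  Bonds broken (reactants):
    C–H: 4 × 402 = 1608
    C=C: 1 × 624 = 624
    H–H: 1 × 448 = 448
    Σ(broken) = 2680 kJ
  Bonds formed (products):
    C–C: 1 × 338 = 338
    C–H: 6 × 402 = 2412
    Σ(formed) = 2750 kJ
  ΔH_B = 2680 − 2750 = −70 kJ
ΔH_A − ΔH_B = −2042 kJ, so reaction A has the more negative ΔH; |ΔH_A − ΔH_B| = 2042 kJ.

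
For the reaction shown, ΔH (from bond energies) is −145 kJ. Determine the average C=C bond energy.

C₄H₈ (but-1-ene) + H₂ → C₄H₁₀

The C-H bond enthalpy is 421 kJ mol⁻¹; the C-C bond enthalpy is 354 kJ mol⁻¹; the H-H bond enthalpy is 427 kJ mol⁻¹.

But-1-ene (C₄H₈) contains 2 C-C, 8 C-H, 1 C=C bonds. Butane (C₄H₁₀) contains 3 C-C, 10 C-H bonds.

Let D be the C=C bond energy.
Σ(broken) = 2×354 + 8×421 + 1×D + 1×427 = 4503 + D
Σ(formed) = 3×354 + 10×421 = 5272
ΔH = Σ(broken) − Σ(formed) = (4503 + D) − (5272) = −769 + D
Setting this equal to −145 kJ gives D = 624 kJ/mol.

D(C=C) ≈ 624 kJ/mol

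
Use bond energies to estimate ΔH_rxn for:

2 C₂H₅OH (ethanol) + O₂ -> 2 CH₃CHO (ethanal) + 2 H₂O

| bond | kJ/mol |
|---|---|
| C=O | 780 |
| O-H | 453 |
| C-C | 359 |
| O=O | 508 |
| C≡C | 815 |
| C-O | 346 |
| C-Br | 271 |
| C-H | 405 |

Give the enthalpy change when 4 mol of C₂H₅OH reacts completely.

ΔH = −912 kJ

Bonds broken (reactants):
  C-C: 2 × 359 = 718
  C-H: 10 × 405 = 4050
  C-O: 2 × 346 = 692
  O-H: 2 × 453 = 906
  O=O: 1 × 508 = 508
  Σ(broken) = 6874 kJ
Bonds formed (products):
  C-C: 2 × 359 = 718
  C-H: 8 × 405 = 3240
  C=O: 2 × 780 = 1560
  O-H: 4 × 453 = 1812
  Σ(formed) = 7330 kJ
ΔH = Σ(broken) − Σ(formed) = 6874 − 7330 = −456 kJ
For 2× the reaction as written: 2 × (−456) = −912 kJ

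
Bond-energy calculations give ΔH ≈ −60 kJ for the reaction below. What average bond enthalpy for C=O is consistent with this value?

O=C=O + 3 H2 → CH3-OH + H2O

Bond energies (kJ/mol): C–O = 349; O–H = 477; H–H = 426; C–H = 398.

Let D be the C=O bond energy.
Σ(broken) = 2×D + 3×426 = 1278 + 2D
Σ(formed) = 3×398 + 1×349 + 3×477 = 2974
ΔH = Σ(broken) − Σ(formed) = (1278 + 2D) − (2974) = −1696 + 2D
Setting this equal to −60 kJ gives 2D = 1636, so D = 818 kJ/mol.

D(C=O) ≈ 818 kJ/mol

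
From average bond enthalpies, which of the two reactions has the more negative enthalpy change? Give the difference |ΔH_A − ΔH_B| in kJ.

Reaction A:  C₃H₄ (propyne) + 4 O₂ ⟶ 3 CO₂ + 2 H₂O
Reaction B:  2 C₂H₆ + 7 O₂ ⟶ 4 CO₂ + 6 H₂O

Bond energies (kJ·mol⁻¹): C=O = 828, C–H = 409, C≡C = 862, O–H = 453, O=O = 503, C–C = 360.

Reaction B, by 1001 kJ

Reaction A:
  Bonds broken (reactants):
    C≡C: 1 × 862 = 862
    C–C: 1 × 360 = 360
    C–H: 4 × 409 = 1636
    O=O: 4 × 503 = 2012
    Σ(broken) = 4870 kJ
  Bonds formed (products):
    C=O: 6 × 828 = 4968
    O–H: 4 × 453 = 1812
    Σ(formed) = 6780 kJ
  ΔH_A = 4870 − 6780 = −1910 kJ
Reaction B:
  Bonds broken (reactants):
    C–C: 2 × 360 = 720
    C–H: 12 × 409 = 4908
    O=O: 7 × 503 = 3521
    Σ(broken) = 9149 kJ
  Bonds formed (products):
    C=O: 8 × 828 = 6624
    O–H: 12 × 453 = 5436
    Σ(formed) = 12060 kJ
  ΔH_B = 9149 − 12060 = −2911 kJ
ΔH_A − ΔH_B = +1001 kJ, so reaction B has the more negative ΔH; |ΔH_A − ΔH_B| = 1001 kJ.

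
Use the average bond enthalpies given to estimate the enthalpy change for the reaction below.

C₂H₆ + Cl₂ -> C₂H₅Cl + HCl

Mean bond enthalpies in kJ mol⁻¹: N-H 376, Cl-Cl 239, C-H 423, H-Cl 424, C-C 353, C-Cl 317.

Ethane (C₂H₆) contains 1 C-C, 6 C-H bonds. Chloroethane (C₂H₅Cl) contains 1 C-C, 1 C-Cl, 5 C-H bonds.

ΔH ≈ −79 kJ

Bonds broken (reactants):
  C-C: 1 × 353 = 353
  C-H: 6 × 423 = 2538
  Cl-Cl: 1 × 239 = 239
  Σ(broken) = 3130 kJ
Bonds formed (products):
  C-C: 1 × 353 = 353
  C-Cl: 1 × 317 = 317
  C-H: 5 × 423 = 2115
  H-Cl: 1 × 424 = 424
  Σ(formed) = 3209 kJ
ΔH = Σ(broken) − Σ(formed) = 3130 − 3209 = −79 kJ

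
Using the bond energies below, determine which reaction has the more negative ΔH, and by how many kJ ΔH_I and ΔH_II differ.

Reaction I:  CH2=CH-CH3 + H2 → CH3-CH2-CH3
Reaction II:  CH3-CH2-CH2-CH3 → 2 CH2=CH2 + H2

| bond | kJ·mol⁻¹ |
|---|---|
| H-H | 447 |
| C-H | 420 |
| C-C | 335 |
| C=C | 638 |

Reaction I:
  Bonds broken (reactants):
    C-C: 1 × 335 = 335
    C-H: 6 × 420 = 2520
    C=C: 1 × 638 = 638
    H-H: 1 × 447 = 447
    Σ(broken) = 3940 kJ
  Bonds formed (products):
    C-C: 2 × 335 = 670
    C-H: 8 × 420 = 3360
    Σ(formed) = 4030 kJ
  ΔH_I = 3940 − 4030 = −90 kJ
Reaction II:
  Bonds broken (reactants):
    C-C: 3 × 335 = 1005
    C-H: 10 × 420 = 4200
    Σ(broken) = 5205 kJ
  Bonds formed (products):
    C-H: 8 × 420 = 3360
    C=C: 2 × 638 = 1276
    H-H: 1 × 447 = 447
    Σ(formed) = 5083 kJ
  ΔH_II = 5205 − 5083 = +122 kJ
ΔH_I − ΔH_II = −212 kJ, so reaction I has the more negative ΔH; |ΔH_I − ΔH_II| = 212 kJ.

Reaction I, by 212 kJ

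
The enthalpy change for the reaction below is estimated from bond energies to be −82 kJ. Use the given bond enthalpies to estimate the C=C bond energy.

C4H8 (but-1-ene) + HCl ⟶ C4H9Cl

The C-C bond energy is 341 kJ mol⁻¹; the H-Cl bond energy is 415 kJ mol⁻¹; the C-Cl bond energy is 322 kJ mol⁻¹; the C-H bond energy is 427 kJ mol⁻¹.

Let D be the C=C bond energy.
Σ(broken) = 2×341 + 8×427 + 1×D + 1×415 = 4513 + D
Σ(formed) = 3×341 + 1×322 + 9×427 = 5188
ΔH = Σ(broken) − Σ(formed) = (4513 + D) − (5188) = −675 + D
Setting this equal to −82 kJ gives D = 593 kJ/mol.

D(C=C) ≈ 593 kJ/mol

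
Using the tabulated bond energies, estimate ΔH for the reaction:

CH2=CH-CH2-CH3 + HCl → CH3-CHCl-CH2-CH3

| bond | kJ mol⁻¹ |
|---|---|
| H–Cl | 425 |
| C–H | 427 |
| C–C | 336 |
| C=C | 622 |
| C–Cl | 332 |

Bonds broken (reactants):
  C–C: 2 × 336 = 672
  C–H: 8 × 427 = 3416
  C=C: 1 × 622 = 622
  H–Cl: 1 × 425 = 425
  Σ(broken) = 5135 kJ
Bonds formed (products):
  C–C: 3 × 336 = 1008
  C–Cl: 1 × 332 = 332
  C–H: 9 × 427 = 3843
  Σ(formed) = 5183 kJ
ΔH = Σ(broken) − Σ(formed) = 5135 − 5183 = −48 kJ

ΔH ≈ −48 kJ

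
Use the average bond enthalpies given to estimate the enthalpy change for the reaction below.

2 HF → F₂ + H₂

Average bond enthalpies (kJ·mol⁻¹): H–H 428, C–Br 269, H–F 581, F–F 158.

ΔH ≈ +576 kJ

Bonds broken (reactants):
  H–F: 2 × 581 = 1162
  Σ(broken) = 1162 kJ
Bonds formed (products):
  F–F: 1 × 158 = 158
  H–H: 1 × 428 = 428
  Σ(formed) = 586 kJ
ΔH = Σ(broken) − Σ(formed) = 1162 − 586 = +576 kJ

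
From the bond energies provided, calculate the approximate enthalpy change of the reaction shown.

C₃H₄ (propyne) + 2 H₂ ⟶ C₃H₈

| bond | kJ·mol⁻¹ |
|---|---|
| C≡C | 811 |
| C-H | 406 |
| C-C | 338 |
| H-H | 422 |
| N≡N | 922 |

Bonds broken (reactants):
  C≡C: 1 × 811 = 811
  C-C: 1 × 338 = 338
  C-H: 4 × 406 = 1624
  H-H: 2 × 422 = 844
  Σ(broken) = 3617 kJ
Bonds formed (products):
  C-C: 2 × 338 = 676
  C-H: 8 × 406 = 3248
  Σ(formed) = 3924 kJ
ΔH = Σ(broken) − Σ(formed) = 3617 − 3924 = −307 kJ

ΔH ≈ −307 kJ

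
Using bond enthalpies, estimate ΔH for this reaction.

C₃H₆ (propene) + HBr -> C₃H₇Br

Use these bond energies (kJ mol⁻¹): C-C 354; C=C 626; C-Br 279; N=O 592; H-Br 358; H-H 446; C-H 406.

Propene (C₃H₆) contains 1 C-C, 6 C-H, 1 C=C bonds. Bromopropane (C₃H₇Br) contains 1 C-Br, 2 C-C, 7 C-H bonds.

ΔH ≈ −55 kJ

Bonds broken (reactants):
  C-C: 1 × 354 = 354
  C-H: 6 × 406 = 2436
  C=C: 1 × 626 = 626
  H-Br: 1 × 358 = 358
  Σ(broken) = 3774 kJ
Bonds formed (products):
  C-Br: 1 × 279 = 279
  C-C: 2 × 354 = 708
  C-H: 7 × 406 = 2842
  Σ(formed) = 3829 kJ
ΔH = Σ(broken) − Σ(formed) = 3774 − 3829 = −55 kJ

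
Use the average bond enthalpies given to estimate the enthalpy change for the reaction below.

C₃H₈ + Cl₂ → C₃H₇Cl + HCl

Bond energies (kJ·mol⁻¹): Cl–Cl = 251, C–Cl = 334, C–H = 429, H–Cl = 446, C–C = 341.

Bonds broken (reactants):
  C–C: 2 × 341 = 682
  C–H: 8 × 429 = 3432
  Cl–Cl: 1 × 251 = 251
  Σ(broken) = 4365 kJ
Bonds formed (products):
  C–C: 2 × 341 = 682
  C–Cl: 1 × 334 = 334
  C–H: 7 × 429 = 3003
  H–Cl: 1 × 446 = 446
  Σ(formed) = 4465 kJ
ΔH = Σ(broken) − Σ(formed) = 4365 − 4465 = −100 kJ

ΔH ≈ −100 kJ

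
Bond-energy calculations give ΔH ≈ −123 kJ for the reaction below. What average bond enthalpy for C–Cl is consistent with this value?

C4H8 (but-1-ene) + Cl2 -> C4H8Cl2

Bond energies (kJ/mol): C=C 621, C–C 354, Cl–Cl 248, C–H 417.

D(C–Cl) ≈ 319 kJ/mol

Let D be the C–Cl bond energy.
Σ(broken) = 2×354 + 8×417 + 1×621 + 1×248 = 4913
Σ(formed) = 3×354 + 2×D + 8×417 = 4398 + 2D
ΔH = Σ(broken) − Σ(formed) = (4913) − (4398 + 2D) = +515 − 2D
Setting this equal to −123 kJ gives 2D = 638, so D = 319 kJ/mol.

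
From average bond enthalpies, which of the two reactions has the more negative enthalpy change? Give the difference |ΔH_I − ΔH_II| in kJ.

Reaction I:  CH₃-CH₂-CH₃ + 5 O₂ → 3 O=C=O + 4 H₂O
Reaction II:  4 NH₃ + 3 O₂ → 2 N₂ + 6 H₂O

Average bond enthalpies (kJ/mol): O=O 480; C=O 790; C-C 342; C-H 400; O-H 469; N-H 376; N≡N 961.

Reaction I:
  Bonds broken (reactants):
    C-C: 2 × 342 = 684
    C-H: 8 × 400 = 3200
    O=O: 5 × 480 = 2400
    Σ(broken) = 6284 kJ
  Bonds formed (products):
    C=O: 6 × 790 = 4740
    O-H: 8 × 469 = 3752
    Σ(formed) = 8492 kJ
  ΔH_I = 6284 − 8492 = −2208 kJ
Reaction II:
  Bonds broken (reactants):
    N-H: 12 × 376 = 4512
    O=O: 3 × 480 = 1440
    Σ(broken) = 5952 kJ
  Bonds formed (products):
    N≡N: 2 × 961 = 1922
    O-H: 12 × 469 = 5628
    Σ(formed) = 7550 kJ
  ΔH_II = 5952 − 7550 = −1598 kJ
ΔH_I − ΔH_II = −610 kJ, so reaction I has the more negative ΔH; |ΔH_I − ΔH_II| = 610 kJ.

Reaction I, by 610 kJ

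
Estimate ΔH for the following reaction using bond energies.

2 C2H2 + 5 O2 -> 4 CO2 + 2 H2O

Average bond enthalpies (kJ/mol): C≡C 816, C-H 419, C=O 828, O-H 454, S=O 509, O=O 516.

Bonds broken (reactants):
  C≡C: 2 × 816 = 1632
  C-H: 4 × 419 = 1676
  O=O: 5 × 516 = 2580
  Σ(broken) = 5888 kJ
Bonds formed (products):
  C=O: 8 × 828 = 6624
  O-H: 4 × 454 = 1816
  Σ(formed) = 8440 kJ
ΔH = Σ(broken) − Σ(formed) = 5888 − 8440 = −2552 kJ

ΔH ≈ −2552 kJ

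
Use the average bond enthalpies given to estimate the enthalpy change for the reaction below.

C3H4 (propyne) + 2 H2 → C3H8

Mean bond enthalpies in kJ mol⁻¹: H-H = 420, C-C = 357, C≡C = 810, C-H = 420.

ΔH ≈ −387 kJ

Bonds broken (reactants):
  C≡C: 1 × 810 = 810
  C-C: 1 × 357 = 357
  C-H: 4 × 420 = 1680
  H-H: 2 × 420 = 840
  Σ(broken) = 3687 kJ
Bonds formed (products):
  C-C: 2 × 357 = 714
  C-H: 8 × 420 = 3360
  Σ(formed) = 4074 kJ
ΔH = Σ(broken) − Σ(formed) = 3687 − 4074 = −387 kJ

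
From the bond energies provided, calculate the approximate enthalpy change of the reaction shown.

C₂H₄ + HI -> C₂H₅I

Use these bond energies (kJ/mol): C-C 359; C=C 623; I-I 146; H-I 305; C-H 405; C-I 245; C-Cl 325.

Bonds broken (reactants):
  C-H: 4 × 405 = 1620
  C=C: 1 × 623 = 623
  H-I: 1 × 305 = 305
  Σ(broken) = 2548 kJ
Bonds formed (products):
  C-C: 1 × 359 = 359
  C-H: 5 × 405 = 2025
  C-I: 1 × 245 = 245
  Σ(formed) = 2629 kJ
ΔH = Σ(broken) − Σ(formed) = 2548 − 2629 = −81 kJ

ΔH ≈ −81 kJ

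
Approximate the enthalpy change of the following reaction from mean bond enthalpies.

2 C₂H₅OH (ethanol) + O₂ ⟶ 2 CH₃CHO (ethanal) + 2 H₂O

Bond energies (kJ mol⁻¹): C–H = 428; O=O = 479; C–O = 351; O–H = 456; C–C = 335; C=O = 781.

ΔH ≈ −437 kJ

Bonds broken (reactants):
  C–C: 2 × 335 = 670
  C–H: 10 × 428 = 4280
  C–O: 2 × 351 = 702
  O–H: 2 × 456 = 912
  O=O: 1 × 479 = 479
  Σ(broken) = 7043 kJ
Bonds formed (products):
  C–C: 2 × 335 = 670
  C–H: 8 × 428 = 3424
  C=O: 2 × 781 = 1562
  O–H: 4 × 456 = 1824
  Σ(formed) = 7480 kJ
ΔH = Σ(broken) − Σ(formed) = 7043 − 7480 = −437 kJ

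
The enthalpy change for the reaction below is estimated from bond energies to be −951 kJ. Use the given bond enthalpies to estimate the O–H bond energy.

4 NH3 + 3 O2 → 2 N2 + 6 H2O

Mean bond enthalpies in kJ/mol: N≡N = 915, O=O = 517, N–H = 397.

Let D be the O–H bond energy.
Σ(broken) = 12×397 + 3×517 = 6315
Σ(formed) = 2×915 + 12×D = 1830 + 12D
ΔH = Σ(broken) − Σ(formed) = (6315) − (1830 + 12D) = +4485 − 12D
Setting this equal to −951 kJ gives 12D = 5436, so D = 453 kJ/mol.

D(O–H) ≈ 453 kJ/mol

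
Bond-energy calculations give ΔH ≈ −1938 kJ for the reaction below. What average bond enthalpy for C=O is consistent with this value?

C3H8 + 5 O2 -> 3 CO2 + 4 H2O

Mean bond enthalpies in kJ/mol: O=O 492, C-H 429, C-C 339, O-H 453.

Let D be the C=O bond energy.
Σ(broken) = 2×339 + 8×429 + 5×492 = 6570
Σ(formed) = 6×D + 8×453 = 3624 + 6D
ΔH = Σ(broken) − Σ(formed) = (6570) − (3624 + 6D) = +2946 − 6D
Setting this equal to −1938 kJ gives 6D = 4884, so D = 814 kJ/mol.

D(C=O) ≈ 814 kJ/mol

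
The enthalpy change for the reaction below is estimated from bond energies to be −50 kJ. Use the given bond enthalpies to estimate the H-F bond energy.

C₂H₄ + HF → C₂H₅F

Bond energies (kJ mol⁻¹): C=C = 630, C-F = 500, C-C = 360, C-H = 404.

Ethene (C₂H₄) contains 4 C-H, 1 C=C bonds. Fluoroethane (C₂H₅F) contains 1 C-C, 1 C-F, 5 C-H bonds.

Let D be the H-F bond energy.
Σ(broken) = 4×404 + 1×630 + 1×D = 2246 + D
Σ(formed) = 1×360 + 1×500 + 5×404 = 2880
ΔH = Σ(broken) − Σ(formed) = (2246 + D) − (2880) = −634 + D
Setting this equal to −50 kJ gives D = 584 kJ/mol.

D(H-F) ≈ 584 kJ/mol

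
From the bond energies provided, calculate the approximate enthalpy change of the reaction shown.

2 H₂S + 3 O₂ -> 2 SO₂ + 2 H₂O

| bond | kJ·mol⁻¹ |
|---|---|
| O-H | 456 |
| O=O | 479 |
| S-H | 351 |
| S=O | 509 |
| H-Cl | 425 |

ΔH ≈ −1019 kJ

Bonds broken (reactants):
  O=O: 3 × 479 = 1437
  S-H: 4 × 351 = 1404
  Σ(broken) = 2841 kJ
Bonds formed (products):
  O-H: 4 × 456 = 1824
  S=O: 4 × 509 = 2036
  Σ(formed) = 3860 kJ
ΔH = Σ(broken) − Σ(formed) = 2841 − 3860 = −1019 kJ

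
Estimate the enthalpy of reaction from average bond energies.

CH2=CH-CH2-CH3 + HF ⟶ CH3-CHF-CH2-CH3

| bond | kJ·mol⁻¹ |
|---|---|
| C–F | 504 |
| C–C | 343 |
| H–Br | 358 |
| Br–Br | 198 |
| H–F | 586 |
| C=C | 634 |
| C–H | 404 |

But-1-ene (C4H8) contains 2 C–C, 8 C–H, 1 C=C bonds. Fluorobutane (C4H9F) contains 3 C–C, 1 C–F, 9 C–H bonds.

Bonds broken (reactants):
  C–C: 2 × 343 = 686
  C–H: 8 × 404 = 3232
  C=C: 1 × 634 = 634
  H–F: 1 × 586 = 586
  Σ(broken) = 5138 kJ
Bonds formed (products):
  C–C: 3 × 343 = 1029
  C–F: 1 × 504 = 504
  C–H: 9 × 404 = 3636
  Σ(formed) = 5169 kJ
ΔH = Σ(broken) − Σ(formed) = 5138 − 5169 = −31 kJ

ΔH ≈ −31 kJ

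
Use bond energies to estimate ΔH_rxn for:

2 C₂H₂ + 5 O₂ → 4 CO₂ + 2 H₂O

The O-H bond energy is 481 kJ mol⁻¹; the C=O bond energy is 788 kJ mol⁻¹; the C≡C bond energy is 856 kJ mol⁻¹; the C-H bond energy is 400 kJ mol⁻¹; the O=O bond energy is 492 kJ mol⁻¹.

ΔH ≈ −2456 kJ

Bonds broken (reactants):
  C≡C: 2 × 856 = 1712
  C-H: 4 × 400 = 1600
  O=O: 5 × 492 = 2460
  Σ(broken) = 5772 kJ
Bonds formed (products):
  C=O: 8 × 788 = 6304
  O-H: 4 × 481 = 1924
  Σ(formed) = 8228 kJ
ΔH = Σ(broken) − Σ(formed) = 5772 − 8228 = −2456 kJ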